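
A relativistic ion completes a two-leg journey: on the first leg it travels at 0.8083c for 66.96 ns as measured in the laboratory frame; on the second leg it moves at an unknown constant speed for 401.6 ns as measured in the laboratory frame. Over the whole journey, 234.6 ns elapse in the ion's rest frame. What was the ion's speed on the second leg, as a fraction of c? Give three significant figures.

Leg 1: γ = 1/√(1 − 0.8083²) = 1/√0.3467 = 1.698; τ_1 = 66.96/1.698 = 39.42 ns.
Leg 2: speed unknown; τ_2 = 401.6/γ_2.
Total proper time: 39.42 + τ_2 = 234.6, so τ_2 = 234.6 − 39.42 = 195.2 ns.
γ_2 = 401.6/195.2 = 2.058; β = √(1 − 1/γ²) = √0.7638.

β = 0.874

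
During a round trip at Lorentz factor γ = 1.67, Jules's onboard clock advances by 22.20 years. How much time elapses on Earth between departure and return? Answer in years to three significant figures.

Δt = 37.1 years

γ = 1.67
Earth-frame duration is the dilated interval: Δt = γτ = 1.670 × 22.20 years.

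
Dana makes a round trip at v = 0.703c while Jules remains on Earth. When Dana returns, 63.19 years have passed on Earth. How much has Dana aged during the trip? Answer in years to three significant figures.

τ = 44.9 years

γ = 1/√(1 − 0.703²) = 1/√0.5058 = 1.406
Dana's clock measures proper time along the trip: τ = Δt/γ = 63.19/1.406 years.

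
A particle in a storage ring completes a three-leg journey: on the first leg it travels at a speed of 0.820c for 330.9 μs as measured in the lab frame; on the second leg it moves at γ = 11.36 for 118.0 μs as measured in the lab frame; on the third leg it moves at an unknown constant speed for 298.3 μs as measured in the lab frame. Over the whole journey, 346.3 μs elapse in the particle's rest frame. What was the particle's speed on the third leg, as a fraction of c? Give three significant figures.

Leg 1: γ = 1/√(1 − 0.820²) = 1/√0.3276 = 1.747; τ_1 = 330.9/1.747 = 189.4 μs.
Leg 2: γ = 11.36; τ_2 = 118.0/11.36 = 10.39 μs.
Leg 3: speed unknown; τ_3 = 298.3/γ_3.
Total proper time: 189.4 + 10.39 + τ_3 = 346.3, so τ_3 = 346.3 − 199.8 = 146.5 μs.
γ_3 = 298.3/146.5 = 2.036; β = √(1 − 1/γ²) = √0.7587.

β = 0.871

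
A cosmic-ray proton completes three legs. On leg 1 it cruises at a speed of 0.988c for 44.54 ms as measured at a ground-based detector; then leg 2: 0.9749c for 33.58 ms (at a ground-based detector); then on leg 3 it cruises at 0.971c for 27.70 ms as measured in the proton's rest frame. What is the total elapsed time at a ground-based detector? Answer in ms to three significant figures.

Leg 1: 44.54 ms is already measured at a ground-based detector.
Leg 2: 33.58 ms is already measured at a ground-based detector.
Leg 3: γ = 1/√(1 − 0.971²) = 1/√0.05716 = 4.183; Δt_3 = 4.183 × 27.70 = 115.9 ms.
Total: 44.54 + 33.58 + 115.9 ms.

Δt = 194 ms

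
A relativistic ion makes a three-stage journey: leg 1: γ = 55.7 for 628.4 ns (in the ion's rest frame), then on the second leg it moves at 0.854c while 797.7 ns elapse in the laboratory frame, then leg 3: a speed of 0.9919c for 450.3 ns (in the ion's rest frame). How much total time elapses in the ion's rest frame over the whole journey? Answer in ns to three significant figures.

Leg 1: 628.4 ns is already measured in the ion's rest frame.
Leg 2: γ = 1/√(1 − 0.854²) = 1/√0.2707 = 1.922; τ_2 = 797.7/1.922 = 415.0 ns.
Leg 3: 450.3 ns is already measured in the ion's rest frame.
Total: 628.4 + 415.0 + 450.3 ns.

τ = 1490 ns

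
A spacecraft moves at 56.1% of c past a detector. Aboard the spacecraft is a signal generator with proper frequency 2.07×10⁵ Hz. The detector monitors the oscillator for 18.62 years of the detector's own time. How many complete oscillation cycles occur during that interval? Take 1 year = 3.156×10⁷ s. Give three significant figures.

β = 0.561; γ = 1/√(1 − 0.561²) = 1/√0.6853 = 1.208
During 18.62 years of lab time, the oscillator's proper time advances by τ = Δt/γ = 18.62/1.208 = 15.41 years = 4.865×10⁸ s.
N = f × τ = 2.07×10⁵ × 4.865×10⁸ = 1.007×10¹⁴.

N = 1.01×10¹⁴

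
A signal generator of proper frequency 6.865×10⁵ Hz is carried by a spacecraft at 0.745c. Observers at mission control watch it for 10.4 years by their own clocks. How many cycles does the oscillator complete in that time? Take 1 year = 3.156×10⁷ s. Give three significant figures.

γ = 1/√(1 − 0.745²) = 1/√0.4450 = 1.499
During 10.4 years of lab time, the oscillator's proper time advances by τ = Δt/γ = 10.4/1.499 = 6.937 years = 2.189×10⁸ s.
N = f × τ = 6.865×10⁵ × 2.189×10⁸ = 1.503×10¹⁴.

N = 1.50×10¹⁴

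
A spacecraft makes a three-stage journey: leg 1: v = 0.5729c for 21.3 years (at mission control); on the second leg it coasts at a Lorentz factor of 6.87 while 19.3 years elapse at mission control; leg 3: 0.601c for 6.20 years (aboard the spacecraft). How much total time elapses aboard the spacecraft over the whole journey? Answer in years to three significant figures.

τ = 26.5 years

Leg 1: γ = 1/√(1 − 0.5729²) = 1/√0.6718 = 1.220; τ_1 = 21.3/1.220 = 17.46 years.
Leg 2: γ = 6.87; τ_2 = 19.3/6.870 = 2.809 years.
Leg 3: 6.20 years is already measured aboard the spacecraft.
Total: 17.46 + 2.809 + 6.200 years.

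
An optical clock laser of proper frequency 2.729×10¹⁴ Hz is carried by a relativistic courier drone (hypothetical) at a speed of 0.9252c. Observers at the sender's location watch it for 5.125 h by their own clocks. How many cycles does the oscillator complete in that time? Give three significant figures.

γ = 1/√(1 − 0.9252²) = 1/√0.1440 = 2.635
During 5.125 h of lab time, the oscillator's proper time advances by τ = Δt/γ = 5.125/2.635 = 1.945 h = 7.001×10³ s.
N = f × τ = 2.729×10¹⁴ × 7.001×10³ = 1.911×10¹⁸.

N = 1.91×10¹⁸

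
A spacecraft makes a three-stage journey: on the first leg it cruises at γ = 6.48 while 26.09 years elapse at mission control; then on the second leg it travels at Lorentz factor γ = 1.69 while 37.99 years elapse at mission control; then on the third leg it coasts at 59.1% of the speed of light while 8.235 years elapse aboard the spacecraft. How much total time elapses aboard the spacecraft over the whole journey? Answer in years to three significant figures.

Leg 1: γ = 6.48; τ_1 = 26.09/6.480 = 4.026 years.
Leg 2: γ = 1.69; τ_2 = 37.99/1.690 = 22.48 years.
Leg 3: 8.235 years is already measured aboard the spacecraft.
Total: 4.026 + 22.48 + 8.235 years.

τ = 34.7 years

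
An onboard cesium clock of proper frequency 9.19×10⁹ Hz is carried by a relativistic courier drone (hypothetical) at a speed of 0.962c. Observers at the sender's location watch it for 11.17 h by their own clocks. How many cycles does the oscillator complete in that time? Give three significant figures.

γ = 1/√(1 − 0.962²) = 1/√0.07456 = 3.662
During 11.17 h of lab time, the oscillator's proper time advances by τ = Δt/γ = 11.17/3.662 = 3.050 h = 1.098×10⁴ s.
N = f × τ = 9.19×10⁹ × 1.098×10⁴ = 1.009×10¹⁴.

N = 1.01×10¹⁴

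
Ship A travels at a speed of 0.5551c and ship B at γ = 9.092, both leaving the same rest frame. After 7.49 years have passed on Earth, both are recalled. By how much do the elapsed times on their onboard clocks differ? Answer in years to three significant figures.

|τ_A − τ_B| = 5.41 years

A: γ = 1/√(1 − 0.5551²) = 1/√0.6919 = 1.202; τ_A = 7.49/1.202 = 6.230 years.
B: γ = 9.092; τ_B = 7.49/9.092 = 0.8238 years.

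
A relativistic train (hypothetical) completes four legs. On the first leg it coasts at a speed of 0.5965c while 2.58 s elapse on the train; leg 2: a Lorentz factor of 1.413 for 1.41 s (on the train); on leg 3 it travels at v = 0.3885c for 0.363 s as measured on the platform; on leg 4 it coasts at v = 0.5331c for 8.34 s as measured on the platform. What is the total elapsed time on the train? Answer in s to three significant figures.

τ = 11.4 s

Leg 1: 2.58 s is already measured on the train.
Leg 2: 1.41 s is already measured on the train.
Leg 3: γ = 1/√(1 − 0.3885²) = 1/√0.8491 = 1.085; τ_3 = 0.363/1.085 = 0.3345 s.
Leg 4: γ = 1/√(1 − 0.5331²) = 1/√0.7158 = 1.182; τ_4 = 8.34/1.182 = 7.056 s.
Total: 2.580 + 1.410 + 0.3345 + 7.056 s.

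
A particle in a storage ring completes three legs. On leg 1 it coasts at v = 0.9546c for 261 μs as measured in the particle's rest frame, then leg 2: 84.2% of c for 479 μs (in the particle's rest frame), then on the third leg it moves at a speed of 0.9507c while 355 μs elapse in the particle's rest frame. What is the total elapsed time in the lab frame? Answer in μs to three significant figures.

Δt = 2910 μs

Leg 1: γ = 1/√(1 − 0.9546²) = 1/√0.08874 = 3.357; Δt_1 = 3.357 × 261 = 876.2 μs.
Leg 2: β = 0.842; γ = 1/√(1 − 0.842²) = 1/√0.2910 = 1.854; Δt_2 = 1.854 × 479 = 887.9 μs.
Leg 3: γ = 1/√(1 − 0.9507²) = 1/√0.09617 = 3.225; Δt_3 = 3.225 × 355 = 1145 μs.
Total: 876.2 + 887.9 + 1145 μs.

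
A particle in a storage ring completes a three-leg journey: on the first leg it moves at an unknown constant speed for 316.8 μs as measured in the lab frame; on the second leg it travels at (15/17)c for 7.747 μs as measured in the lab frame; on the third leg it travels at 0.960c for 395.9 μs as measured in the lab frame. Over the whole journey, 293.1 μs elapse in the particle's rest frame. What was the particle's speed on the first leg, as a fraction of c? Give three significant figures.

β = 0.826

Leg 1: speed unknown; τ_1 = 316.8/γ_1.
Leg 2: γ = 1/√(1 − (15/17)²) = 17/8 = 2.125; τ_2 = 7.747/2.125 = 3.646 μs.
Leg 3: γ = 1/√(1 − 0.960²) = 25/7 ≈ 3.571; τ_3 = 395.9/3.571 = 110.9 μs.
Total proper time: τ_1 + 3.646 + 110.9 = 293.1, so τ_1 = 293.1 − 114.5 = 178.6 μs.
γ_1 = 316.8/178.6 = 1.774; β = √(1 − 1/γ²) = √0.6822.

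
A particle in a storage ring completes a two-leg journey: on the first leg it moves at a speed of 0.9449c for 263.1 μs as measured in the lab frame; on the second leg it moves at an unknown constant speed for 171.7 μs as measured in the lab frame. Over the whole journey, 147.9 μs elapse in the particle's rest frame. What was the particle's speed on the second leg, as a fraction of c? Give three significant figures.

β = 0.933

Leg 1: γ = 1/√(1 − 0.9449²) = 1/√0.1072 = 3.055; τ_1 = 263.1/3.055 = 86.13 μs.
Leg 2: speed unknown; τ_2 = 171.7/γ_2.
Total proper time: 86.13 + τ_2 = 147.9, so τ_2 = 147.9 − 86.13 = 61.77 μs.
γ_2 = 171.7/61.77 = 2.780; β = √(1 − 1/γ²) = √0.8706.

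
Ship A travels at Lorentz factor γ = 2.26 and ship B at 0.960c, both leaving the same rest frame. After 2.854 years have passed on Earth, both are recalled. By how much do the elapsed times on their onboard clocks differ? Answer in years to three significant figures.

A: γ = 2.26; τ_A = 2.854/2.260 = 1.263 years.
B: γ = 1/√(1 − 0.960²) = 25/7 ≈ 3.571; τ_B = 2.854/3.571 = 0.7991 years.

|τ_A − τ_B| = 0.464 years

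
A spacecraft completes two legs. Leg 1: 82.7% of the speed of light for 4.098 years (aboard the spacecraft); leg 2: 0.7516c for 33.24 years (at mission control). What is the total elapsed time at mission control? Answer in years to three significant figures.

Leg 1: β = 0.827; γ = 1/√(1 − 0.827²) = 1/√0.3161 = 1.779; Δt_1 = 1.779 × 4.098 = 7.289 years.
Leg 2: 33.24 years is already measured at mission control.
Total: 7.289 + 33.24 years.

Δt = 40.5 years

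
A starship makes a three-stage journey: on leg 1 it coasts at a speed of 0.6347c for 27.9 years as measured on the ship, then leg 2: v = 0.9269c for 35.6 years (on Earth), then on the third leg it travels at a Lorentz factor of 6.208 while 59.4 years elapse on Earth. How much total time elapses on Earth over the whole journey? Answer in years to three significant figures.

Leg 1: γ = 1/√(1 − 0.6347²) = 1/√0.5972 = 1.294; Δt_1 = 1.294 × 27.9 = 36.10 years.
Leg 2: 35.6 years is already measured on Earth.
Leg 3: 59.4 years is already measured on Earth.
Total: 36.10 + 35.60 + 59.40 years.

Δt = 131 years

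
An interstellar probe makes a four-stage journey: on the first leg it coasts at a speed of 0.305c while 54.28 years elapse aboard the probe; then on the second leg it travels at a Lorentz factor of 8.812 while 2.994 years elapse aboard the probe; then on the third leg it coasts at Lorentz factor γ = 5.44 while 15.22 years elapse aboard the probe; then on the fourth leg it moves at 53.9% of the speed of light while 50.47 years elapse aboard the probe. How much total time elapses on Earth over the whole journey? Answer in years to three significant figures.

Leg 1: γ = 1/√(1 − 0.305²) = 1/√0.9070 = 1.050; Δt_1 = 1.050 × 54.28 = 57.00 years.
Leg 2: γ = 8.812; Δt_2 = 8.812 × 2.994 = 26.38 years.
Leg 3: γ = 5.44; Δt_3 = 5.440 × 15.22 = 82.80 years.
Leg 4: β = 0.539; γ = 1/√(1 − 0.539²) = 1/√0.7095 = 1.187; Δt_4 = 1.187 × 50.47 = 59.92 years.
Total: 57.00 + 26.38 + 82.80 + 59.92 years.

Δt = 226 years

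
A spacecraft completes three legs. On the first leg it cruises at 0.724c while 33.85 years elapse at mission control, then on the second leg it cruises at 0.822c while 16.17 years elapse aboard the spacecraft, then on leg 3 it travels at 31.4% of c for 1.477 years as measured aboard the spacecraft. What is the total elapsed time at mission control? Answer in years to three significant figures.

Δt = 63.8 years

Leg 1: 33.85 years is already measured at mission control.
Leg 2: γ = 1/√(1 − 0.822²) = 1/√0.3243 = 1.756; Δt_2 = 1.756 × 16.17 = 28.39 years.
Leg 3: β = 0.314; γ = 1/√(1 − 0.314²) = 1/√0.9014 = 1.053; Δt_3 = 1.053 × 1.477 = 1.556 years.
Total: 33.85 + 28.39 + 1.556 years.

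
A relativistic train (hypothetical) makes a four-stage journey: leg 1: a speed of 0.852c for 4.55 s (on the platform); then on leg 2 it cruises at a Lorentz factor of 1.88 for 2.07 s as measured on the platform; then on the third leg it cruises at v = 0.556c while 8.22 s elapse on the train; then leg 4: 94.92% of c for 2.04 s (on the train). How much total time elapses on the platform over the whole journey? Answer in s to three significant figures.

Leg 1: 4.55 s is already measured on the platform.
Leg 2: 2.07 s is already measured on the platform.
Leg 3: γ = 1/√(1 − 0.556²) = 1/√0.6909 = 1.203; Δt_3 = 1.203 × 8.22 = 9.890 s.
Leg 4: β = 0.9492; γ = 1/√(1 − 0.9492²) = 1/√0.09902 = 3.178; Δt_4 = 3.178 × 2.04 = 6.483 s.
Total: 4.550 + 2.070 + 9.890 + 6.483 s.

Δt = 23.0 s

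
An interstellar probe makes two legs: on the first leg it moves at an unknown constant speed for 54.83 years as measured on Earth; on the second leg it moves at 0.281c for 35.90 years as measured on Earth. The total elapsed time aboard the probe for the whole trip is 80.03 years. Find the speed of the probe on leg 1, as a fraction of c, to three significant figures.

Leg 1: speed unknown; τ_1 = 54.83/γ_1.
Leg 2: γ = 1/√(1 − 0.281²) = 1/√0.9210 = 1.042; τ_2 = 35.90/1.042 = 34.45 years.
Total proper time: τ_1 + 34.45 = 80.03, so τ_1 = 80.03 − 34.45 = 45.58 years.
γ_1 = 54.83/45.58 = 1.203; β = √(1 − 1/γ²) = √0.3091.

β = 0.556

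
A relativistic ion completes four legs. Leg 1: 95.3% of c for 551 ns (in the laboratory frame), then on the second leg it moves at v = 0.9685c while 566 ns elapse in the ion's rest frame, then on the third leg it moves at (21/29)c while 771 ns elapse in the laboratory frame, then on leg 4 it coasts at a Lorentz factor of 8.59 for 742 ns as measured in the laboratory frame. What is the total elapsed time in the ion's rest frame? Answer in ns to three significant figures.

Leg 1: β = 0.953; γ = 1/√(1 − 0.953²) = 1/√0.09179 = 3.301; τ_1 = 551/3.301 = 166.9 ns.
Leg 2: 566 ns is already measured in the ion's rest frame.
Leg 3: γ = 1/√(1 − (21/29)²) = 29/20 = 1.450; τ_3 = 771/1.450 = 531.7 ns.
Leg 4: γ = 8.59; τ_4 = 742/8.590 = 86.38 ns.
Total: 166.9 + 566.0 + 531.7 + 86.38 ns.

τ = 1350 ns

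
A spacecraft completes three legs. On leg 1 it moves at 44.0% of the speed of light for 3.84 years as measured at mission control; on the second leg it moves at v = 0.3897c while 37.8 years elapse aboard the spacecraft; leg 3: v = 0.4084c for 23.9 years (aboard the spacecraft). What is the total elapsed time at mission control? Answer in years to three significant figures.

Leg 1: 3.84 years is already measured at mission control.
Leg 2: γ = 1/√(1 − 0.3897²) = 1/√0.8481 = 1.086; Δt_2 = 1.086 × 37.8 = 41.04 years.
Leg 3: γ = 1/√(1 − 0.4084²) = 1/√0.8332 = 1.096; Δt_3 = 1.096 × 23.9 = 26.18 years.
Total: 3.840 + 41.04 + 26.18 years.

Δt = 71.1 years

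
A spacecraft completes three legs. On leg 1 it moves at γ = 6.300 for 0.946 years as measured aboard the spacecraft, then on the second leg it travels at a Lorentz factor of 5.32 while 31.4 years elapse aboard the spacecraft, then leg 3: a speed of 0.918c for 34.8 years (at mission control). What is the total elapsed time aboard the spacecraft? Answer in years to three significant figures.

τ = 46.1 years

Leg 1: 0.946 years is already measured aboard the spacecraft.
Leg 2: 31.4 years is already measured aboard the spacecraft.
Leg 3: γ = 1/√(1 − 0.918²) = 1/√0.1573 = 2.522; τ_3 = 34.8/2.522 = 13.80 years.
Total: 0.9460 + 31.40 + 13.80 years.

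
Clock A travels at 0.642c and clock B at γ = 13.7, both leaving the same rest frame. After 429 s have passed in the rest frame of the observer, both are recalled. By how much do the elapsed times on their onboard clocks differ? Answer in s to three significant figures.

A: γ = 1/√(1 − 0.642²) = 1/√0.5878 = 1.304; τ_A = 429/1.304 = 328.9 s.
B: γ = 13.7; τ_B = 429/13.70 = 31.31 s.

|τ_A − τ_B| = 298 s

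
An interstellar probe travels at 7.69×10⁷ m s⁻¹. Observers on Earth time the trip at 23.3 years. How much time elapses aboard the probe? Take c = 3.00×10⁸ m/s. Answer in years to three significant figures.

τ = 22.5 years

β = 7.69×10⁷/3.00×10⁸ = 0.2563; γ = 1/√(1 − 0.2563²) = 1.035
The interval measured on Earth is the dilated one; the clock aboard the probe measures the proper time τ = Δt/γ = 23.3/1.035 years.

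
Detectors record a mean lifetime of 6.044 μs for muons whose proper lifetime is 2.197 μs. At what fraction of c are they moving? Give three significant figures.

γ = Δt/τ₀ = 6.044/2.197 = 2.751
β = √(1 − 1/γ²) = √(1 − 0.1321) = √0.8679

v = 0.932c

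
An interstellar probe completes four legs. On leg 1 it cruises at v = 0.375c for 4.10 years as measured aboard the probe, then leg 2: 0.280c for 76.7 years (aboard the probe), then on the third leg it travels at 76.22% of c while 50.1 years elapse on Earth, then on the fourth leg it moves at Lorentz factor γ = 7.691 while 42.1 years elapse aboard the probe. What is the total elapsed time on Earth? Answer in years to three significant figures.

Δt = 458 years

Leg 1: γ = 1/√(1 − 0.375²) = 1/√0.8594 = 1.079; Δt_1 = 1.079 × 4.10 = 4.423 years.
Leg 2: γ = 1/√(1 − 0.280²) = 25/24 ≈ 1.042; Δt_2 = 1.042 × 76.7 = 79.90 years.
Leg 3: 50.1 years is already measured on Earth.
Leg 4: γ = 7.691; Δt_4 = 7.691 × 42.1 = 323.8 years.
Total: 4.423 + 79.90 + 50.10 + 323.8 years.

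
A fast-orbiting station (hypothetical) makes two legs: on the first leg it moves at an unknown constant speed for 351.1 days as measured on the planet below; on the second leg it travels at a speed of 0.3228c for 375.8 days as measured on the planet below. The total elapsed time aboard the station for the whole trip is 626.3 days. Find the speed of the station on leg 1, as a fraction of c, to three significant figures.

β = 0.637

Leg 1: speed unknown; τ_1 = 351.1/γ_1.
Leg 2: γ = 1/√(1 − 0.3228²) = 1/√0.8958 = 1.057; τ_2 = 375.8/1.057 = 355.7 days.
Total proper time: τ_1 + 355.7 = 626.3, so τ_1 = 626.3 − 355.7 = 270.6 days.
γ_1 = 351.1/270.6 = 1.297; β = √(1 − 1/γ²) = √0.4059.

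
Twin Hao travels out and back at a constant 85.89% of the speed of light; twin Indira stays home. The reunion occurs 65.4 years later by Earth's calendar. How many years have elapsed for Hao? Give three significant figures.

β = 0.8589; γ = 1/√(1 − 0.8589²) = 1/√0.2623 = 1.953
Hao's clock measures proper time along the trip: τ = Δt/γ = 65.4/1.953 years.

τ = 33.5 years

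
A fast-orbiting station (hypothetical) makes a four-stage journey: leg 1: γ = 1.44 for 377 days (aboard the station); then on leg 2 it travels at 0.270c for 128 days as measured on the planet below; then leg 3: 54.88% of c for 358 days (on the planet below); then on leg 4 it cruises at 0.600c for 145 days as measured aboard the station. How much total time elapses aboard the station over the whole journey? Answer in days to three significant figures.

Leg 1: 377 days is already measured aboard the station.
Leg 2: γ = 1/√(1 − 0.270²) = 1/√0.9271 = 1.039; τ_2 = 128/1.039 = 123.2 days.
Leg 3: β = 0.5488; γ = 1/√(1 − 0.5488²) = 1/√0.6988 = 1.196; τ_3 = 358/1.196 = 299.3 days.
Leg 4: 145 days is already measured aboard the station.
Total: 377.0 + 123.2 + 299.3 + 145.0 days.

τ = 945 days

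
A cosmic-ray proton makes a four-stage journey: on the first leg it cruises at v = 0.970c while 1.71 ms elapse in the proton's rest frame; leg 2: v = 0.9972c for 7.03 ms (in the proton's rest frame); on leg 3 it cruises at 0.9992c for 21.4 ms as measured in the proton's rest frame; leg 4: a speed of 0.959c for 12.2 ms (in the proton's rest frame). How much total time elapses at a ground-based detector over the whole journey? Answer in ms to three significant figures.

Δt = 679 ms

Leg 1: γ = 1/√(1 − 0.970²) = 1/√0.05910 = 4.113; Δt_1 = 4.113 × 1.71 = 7.034 ms.
Leg 2: γ = 1/√(1 − 0.9972²) = 1/√0.005592 = 13.37; Δt_2 = 13.37 × 7.03 = 94.01 ms.
Leg 3: γ = 1/√(1 − 0.9992²) = 1/√0.001599 = 25.01; Δt_3 = 25.01 × 21.4 = 535.1 ms.
Leg 4: γ = 1/√(1 − 0.959²) = 1/√0.08032 = 3.529; Δt_4 = 3.529 × 12.2 = 43.05 ms.
Total: 7.034 + 94.01 + 535.1 + 43.05 ms.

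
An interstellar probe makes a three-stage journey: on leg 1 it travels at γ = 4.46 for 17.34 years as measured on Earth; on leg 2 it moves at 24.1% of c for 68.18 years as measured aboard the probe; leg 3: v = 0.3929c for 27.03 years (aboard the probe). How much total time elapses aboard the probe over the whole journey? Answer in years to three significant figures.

Leg 1: γ = 4.46; τ_1 = 17.34/4.460 = 3.888 years.
Leg 2: 68.18 years is already measured aboard the probe.
Leg 3: 27.03 years is already measured aboard the probe.
Total: 3.888 + 68.18 + 27.03 years.

τ = 99.1 years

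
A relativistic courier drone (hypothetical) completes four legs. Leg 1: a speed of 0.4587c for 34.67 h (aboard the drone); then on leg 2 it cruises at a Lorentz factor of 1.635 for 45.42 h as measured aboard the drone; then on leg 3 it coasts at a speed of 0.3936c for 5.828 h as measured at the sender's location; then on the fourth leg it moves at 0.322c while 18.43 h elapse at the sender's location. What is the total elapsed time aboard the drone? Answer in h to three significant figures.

τ = 103 h

Leg 1: 34.67 h is already measured aboard the drone.
Leg 2: 45.42 h is already measured aboard the drone.
Leg 3: γ = 1/√(1 − 0.3936²) = 1/√0.8451 = 1.088; τ_3 = 5.828/1.088 = 5.358 h.
Leg 4: γ = 1/√(1 − 0.322²) = 1/√0.8963 = 1.056; τ_4 = 18.43/1.056 = 17.45 h.
Total: 34.67 + 45.42 + 5.358 + 17.45 h.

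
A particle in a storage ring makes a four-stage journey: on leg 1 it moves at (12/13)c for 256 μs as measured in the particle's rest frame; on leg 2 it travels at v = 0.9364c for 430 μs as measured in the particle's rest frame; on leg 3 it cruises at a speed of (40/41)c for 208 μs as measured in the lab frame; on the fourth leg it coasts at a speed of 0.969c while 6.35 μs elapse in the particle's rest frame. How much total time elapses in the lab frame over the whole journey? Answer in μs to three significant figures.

Leg 1: γ = 1/√(1 − (12/13)²) = 13/5 = 2.600; Δt_1 = 2.600 × 256 = 665.6 μs.
Leg 2: γ = 1/√(1 − 0.9364²) = 1/√0.1232 = 2.850; Δt_2 = 2.850 × 430 = 1225 μs.
Leg 3: 208 μs is already measured in the lab frame.
Leg 4: γ = 1/√(1 − 0.969²) = 1/√0.06104 = 4.048; Δt_4 = 4.048 × 6.35 = 25.70 μs.
Total: 665.6 + 1225 + 208.0 + 25.70 μs.

Δt = 2120 μs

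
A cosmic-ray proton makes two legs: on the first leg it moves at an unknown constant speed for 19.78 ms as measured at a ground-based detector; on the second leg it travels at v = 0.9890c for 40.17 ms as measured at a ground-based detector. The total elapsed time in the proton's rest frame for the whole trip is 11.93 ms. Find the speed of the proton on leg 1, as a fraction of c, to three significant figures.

Leg 1: speed unknown; τ_1 = 19.78/γ_1.
Leg 2: γ = 1/√(1 − 0.9890²) = 1/√0.02188 = 6.761; τ_2 = 40.17/6.761 = 5.942 ms.
Total proper time: τ_1 + 5.942 = 11.93, so τ_1 = 11.93 − 5.942 = 5.988 ms.
γ_1 = 19.78/5.988 = 3.303; β = √(1 − 1/γ²) = √0.9083.

β = 0.953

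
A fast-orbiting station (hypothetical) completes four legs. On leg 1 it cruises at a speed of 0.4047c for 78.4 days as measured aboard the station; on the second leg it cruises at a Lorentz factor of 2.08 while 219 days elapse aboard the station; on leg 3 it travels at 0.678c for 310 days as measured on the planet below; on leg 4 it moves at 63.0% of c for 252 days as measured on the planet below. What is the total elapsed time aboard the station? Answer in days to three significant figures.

Leg 1: 78.4 days is already measured aboard the station.
Leg 2: 219 days is already measured aboard the station.
Leg 3: γ = 1/√(1 − 0.678²) = 1/√0.5403 = 1.360; τ_3 = 310/1.360 = 227.9 days.
Leg 4: β = 0.630; γ = 1/√(1 − 0.630²) = 1/√0.6031 = 1.288; τ_4 = 252/1.288 = 195.7 days.
Total: 78.40 + 219.0 + 227.9 + 195.7 days.

τ = 721 days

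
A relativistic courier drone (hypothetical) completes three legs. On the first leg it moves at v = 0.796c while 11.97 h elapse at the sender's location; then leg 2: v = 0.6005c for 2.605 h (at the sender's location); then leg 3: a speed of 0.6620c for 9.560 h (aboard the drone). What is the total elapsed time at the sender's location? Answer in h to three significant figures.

Leg 1: 11.97 h is already measured at the sender's location.
Leg 2: 2.605 h is already measured at the sender's location.
Leg 3: γ = 1/√(1 − 0.6620²) = 1/√0.5618 = 1.334; Δt_3 = 1.334 × 9.560 = 12.76 h.
Total: 11.97 + 2.605 + 12.76 h.

Δt = 27.3 h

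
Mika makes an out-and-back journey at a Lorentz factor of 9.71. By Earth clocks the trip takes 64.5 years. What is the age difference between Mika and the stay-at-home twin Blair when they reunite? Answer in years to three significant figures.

Δt − τ = 57.9 years

γ = 9.71
Mika's elapsed proper time: τ = 64.5/9.710 = 6.643 years.
Age gap = Δt − τ = 64.5 − 6.643 years.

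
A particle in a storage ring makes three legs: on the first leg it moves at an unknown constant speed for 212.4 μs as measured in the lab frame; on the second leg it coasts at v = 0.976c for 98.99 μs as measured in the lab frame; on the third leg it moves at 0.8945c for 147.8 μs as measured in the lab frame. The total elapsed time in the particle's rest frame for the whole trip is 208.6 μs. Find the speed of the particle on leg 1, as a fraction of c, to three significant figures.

β = 0.822

Leg 1: speed unknown; τ_1 = 212.4/γ_1.
Leg 2: γ = 1/√(1 − 0.976²) = 1/√0.04742 = 4.592; τ_2 = 98.99/4.592 = 21.56 μs.
Leg 3: γ = 1/√(1 − 0.8945²) = 1/√0.1999 = 2.237; τ_3 = 147.8/2.237 = 66.08 μs.
Total proper time: τ_1 + 21.56 + 66.08 = 208.6, so τ_1 = 208.6 − 87.63 = 121.0 μs.
γ_1 = 212.4/121.0 = 1.756; β = √(1 − 1/γ²) = √0.6756.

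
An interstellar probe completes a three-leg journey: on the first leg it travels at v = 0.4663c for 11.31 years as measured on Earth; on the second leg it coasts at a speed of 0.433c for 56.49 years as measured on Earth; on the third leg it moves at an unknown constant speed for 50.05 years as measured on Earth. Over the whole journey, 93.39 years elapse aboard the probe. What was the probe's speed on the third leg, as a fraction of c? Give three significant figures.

β = 0.761

Leg 1: γ = 1/√(1 − 0.4663²) = 1/√0.7826 = 1.130; τ_1 = 11.31/1.130 = 10.01 years.
Leg 2: γ = 1/√(1 − 0.433²) = 1/√0.8125 = 1.109; τ_2 = 56.49/1.109 = 50.92 years.
Leg 3: speed unknown; τ_3 = 50.05/γ_3.
Total proper time: 10.01 + 50.92 + τ_3 = 93.39, so τ_3 = 93.39 − 60.92 = 32.47 years.
γ_3 = 50.05/32.47 = 1.542; β = √(1 − 1/γ²) = √0.5792.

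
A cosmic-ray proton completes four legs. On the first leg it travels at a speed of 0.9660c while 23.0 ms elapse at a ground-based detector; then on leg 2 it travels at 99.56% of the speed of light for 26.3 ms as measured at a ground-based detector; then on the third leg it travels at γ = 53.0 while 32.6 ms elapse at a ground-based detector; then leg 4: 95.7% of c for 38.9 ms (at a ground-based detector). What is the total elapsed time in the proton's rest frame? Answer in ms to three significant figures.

τ = 20.3 ms

Leg 1: γ = 1/√(1 − 0.9660²) = 1/√0.06684 = 3.868; τ_1 = 23.0/3.868 = 5.946 ms.
Leg 2: β = 0.9956; γ = 1/√(1 − 0.9956²) = 1/√0.008781 = 10.67; τ_2 = 26.3/10.67 = 2.464 ms.
Leg 3: γ = 53.0; τ_3 = 32.6/53.00 = 0.6151 ms.
Leg 4: β = 0.957; γ = 1/√(1 − 0.957²) = 1/√0.08415 = 3.447; τ_4 = 38.9/3.447 = 11.28 ms.
Total: 5.946 + 2.464 + 0.6151 + 11.28 ms.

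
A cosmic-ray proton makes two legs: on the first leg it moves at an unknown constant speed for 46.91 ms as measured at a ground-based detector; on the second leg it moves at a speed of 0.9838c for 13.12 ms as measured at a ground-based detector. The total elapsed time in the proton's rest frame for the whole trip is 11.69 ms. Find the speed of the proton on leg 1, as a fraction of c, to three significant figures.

Leg 1: speed unknown; τ_1 = 46.91/γ_1.
Leg 2: γ = 1/√(1 − 0.9838²) = 1/√0.03214 = 5.578; τ_2 = 13.12/5.578 = 2.352 ms.
Total proper time: τ_1 + 2.352 = 11.69, so τ_1 = 11.69 − 2.352 = 9.338 ms.
γ_1 = 46.91/9.338 = 5.024; β = √(1 − 1/γ²) = √0.9604.

β = 0.980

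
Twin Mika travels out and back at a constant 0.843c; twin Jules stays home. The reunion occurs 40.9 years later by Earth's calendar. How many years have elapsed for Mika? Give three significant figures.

τ = 22.0 years

γ = 1/√(1 − 0.843²) = 1/√0.2894 = 1.859
Mika's clock measures proper time along the trip: τ = Δt/γ = 40.9/1.859 years.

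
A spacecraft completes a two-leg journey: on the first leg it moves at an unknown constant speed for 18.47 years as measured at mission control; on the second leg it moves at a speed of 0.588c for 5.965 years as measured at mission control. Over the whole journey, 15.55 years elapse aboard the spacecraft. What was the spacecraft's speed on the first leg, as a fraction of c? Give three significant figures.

Leg 1: speed unknown; τ_1 = 18.47/γ_1.
Leg 2: γ = 1/√(1 − 0.588²) = 1/√0.6543 = 1.236; τ_2 = 5.965/1.236 = 4.825 years.
Total proper time: τ_1 + 4.825 = 15.55, so τ_1 = 15.55 − 4.825 = 10.73 years.
γ_1 = 18.47/10.73 = 1.722; β = √(1 − 1/γ²) = √0.6628.

β = 0.814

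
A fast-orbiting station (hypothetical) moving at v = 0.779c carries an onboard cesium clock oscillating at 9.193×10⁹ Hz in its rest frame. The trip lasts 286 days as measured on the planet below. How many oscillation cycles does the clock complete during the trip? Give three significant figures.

γ = 1/√(1 − 0.779²) = 1/√0.3932 = 1.595
The oscillator's own cycle count is N = f × τ where τ is the proper time aboard the station. τ = Δt/γ = 286/1.595 = 179.3 days = 1.549×10⁷ s.
N = 9.193×10⁹ × 1.549×10⁷ = 1.424×10¹⁷.

N = 1.42×10¹⁷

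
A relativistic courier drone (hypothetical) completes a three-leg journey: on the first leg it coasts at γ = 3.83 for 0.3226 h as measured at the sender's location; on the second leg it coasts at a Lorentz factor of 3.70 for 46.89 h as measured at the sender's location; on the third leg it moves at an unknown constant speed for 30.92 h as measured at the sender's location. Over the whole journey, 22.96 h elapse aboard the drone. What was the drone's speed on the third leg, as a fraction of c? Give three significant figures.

β = 0.944

Leg 1: γ = 3.83; τ_1 = 0.3226/3.830 = 0.08423 h.
Leg 2: γ = 3.70; τ_2 = 46.89/3.700 = 12.67 h.
Leg 3: speed unknown; τ_3 = 30.92/γ_3.
Total proper time: 0.08423 + 12.67 + τ_3 = 22.96, so τ_3 = 22.96 − 12.76 = 10.20 h.
γ_3 = 30.92/10.20 = 3.031; β = √(1 − 1/γ²) = √0.8911.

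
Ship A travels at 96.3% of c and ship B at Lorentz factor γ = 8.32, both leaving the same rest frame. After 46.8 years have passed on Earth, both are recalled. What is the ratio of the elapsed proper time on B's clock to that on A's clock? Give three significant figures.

A: β = 0.963; γ = 1/√(1 − 0.963²) = 1/√0.07263 = 3.711. B: γ = 8.32.
τ_A/τ_B = γ_B/γ_A = 8.320/3.711 = 2.242, so τ_B/τ_A = 0.4460.

τ_B/τ_A = 0.446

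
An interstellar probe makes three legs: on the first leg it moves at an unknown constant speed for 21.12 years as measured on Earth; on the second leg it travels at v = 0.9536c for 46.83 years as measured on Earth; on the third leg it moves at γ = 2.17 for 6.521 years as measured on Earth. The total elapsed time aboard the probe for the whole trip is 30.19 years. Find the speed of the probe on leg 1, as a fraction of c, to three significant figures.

Leg 1: speed unknown; τ_1 = 21.12/γ_1.
Leg 2: γ = 1/√(1 − 0.9536²) = 1/√0.09065 = 3.321; τ_2 = 46.83/3.321 = 14.10 years.
Leg 3: γ = 2.17; τ_3 = 6.521/2.170 = 3.005 years.
Total proper time: τ_1 + 14.10 + 3.005 = 30.19, so τ_1 = 30.19 − 17.10 = 13.09 years.
γ_1 = 21.12/13.09 = 1.614; β = √(1 − 1/γ²) = √0.6161.

β = 0.785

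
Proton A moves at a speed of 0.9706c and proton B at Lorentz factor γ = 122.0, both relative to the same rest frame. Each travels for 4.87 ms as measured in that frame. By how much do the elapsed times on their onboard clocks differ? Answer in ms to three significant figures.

A: γ = 1/√(1 − 0.9706²) = 1/√0.05794 = 4.155; τ_A = 4.87/4.155 = 1.172 ms.
B: γ = 122.0; τ_B = 4.87/122.0 = 0.03992 ms.

|τ_A − τ_B| = 1.13 ms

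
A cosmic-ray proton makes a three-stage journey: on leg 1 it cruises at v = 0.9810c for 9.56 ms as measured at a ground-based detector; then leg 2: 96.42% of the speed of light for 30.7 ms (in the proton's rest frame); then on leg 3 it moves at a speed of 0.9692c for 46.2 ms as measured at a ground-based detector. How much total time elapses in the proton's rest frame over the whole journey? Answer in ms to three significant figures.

τ = 43.9 ms

Leg 1: γ = 1/√(1 − 0.9810²) = 1/√0.03764 = 5.154; τ_1 = 9.56/5.154 = 1.855 ms.
Leg 2: 30.7 ms is already measured in the proton's rest frame.
Leg 3: γ = 1/√(1 − 0.9692²) = 1/√0.06065 = 4.061; τ_3 = 46.2/4.061 = 11.38 ms.
Total: 1.855 + 30.70 + 11.38 ms.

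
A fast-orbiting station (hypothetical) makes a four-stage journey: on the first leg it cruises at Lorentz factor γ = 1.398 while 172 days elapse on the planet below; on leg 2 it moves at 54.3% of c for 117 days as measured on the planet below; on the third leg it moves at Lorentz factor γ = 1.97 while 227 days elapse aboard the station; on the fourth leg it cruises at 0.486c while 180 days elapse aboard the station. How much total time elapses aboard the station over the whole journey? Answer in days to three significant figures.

τ = 628 days

Leg 1: γ = 1.398; τ_1 = 172/1.398 = 123.0 days.
Leg 2: β = 0.543; γ = 1/√(1 − 0.543²) = 1/√0.7052 = 1.191; τ_2 = 117/1.191 = 98.25 days.
Leg 3: 227 days is already measured aboard the station.
Leg 4: 180 days is already measured aboard the station.
Total: 123.0 + 98.25 + 227.0 + 180.0 days.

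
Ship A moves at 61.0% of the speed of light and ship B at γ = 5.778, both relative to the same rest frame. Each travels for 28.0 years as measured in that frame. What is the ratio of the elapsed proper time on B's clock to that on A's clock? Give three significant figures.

τ_B/τ_A = 0.218

A: β = 0.610; γ = 1/√(1 − 0.610²) = 1/√0.6279 = 1.262. B: γ = 5.778.
τ_A/τ_B = γ_B/γ_A = 5.778/1.262 = 4.578, so τ_B/τ_A = 0.2184.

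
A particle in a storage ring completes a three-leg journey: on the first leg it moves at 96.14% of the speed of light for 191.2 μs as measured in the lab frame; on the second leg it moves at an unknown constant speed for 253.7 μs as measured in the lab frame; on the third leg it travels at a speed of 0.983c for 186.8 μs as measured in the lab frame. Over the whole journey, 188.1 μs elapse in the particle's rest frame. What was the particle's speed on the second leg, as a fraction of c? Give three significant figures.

β = 0.917

Leg 1: β = 0.9614; γ = 1/√(1 − 0.9614²) = 1/√0.07571 = 3.634; τ_1 = 191.2/3.634 = 52.61 μs.
Leg 2: speed unknown; τ_2 = 253.7/γ_2.
Leg 3: γ = 1/√(1 − 0.983²) = 1/√0.03371 = 5.446; τ_3 = 186.8/5.446 = 34.30 μs.
Total proper time: 52.61 + τ_2 + 34.30 = 188.1, so τ_2 = 188.1 − 86.91 = 101.2 μs.
γ_2 = 253.7/101.2 = 2.507; β = √(1 − 1/γ²) = √0.8409.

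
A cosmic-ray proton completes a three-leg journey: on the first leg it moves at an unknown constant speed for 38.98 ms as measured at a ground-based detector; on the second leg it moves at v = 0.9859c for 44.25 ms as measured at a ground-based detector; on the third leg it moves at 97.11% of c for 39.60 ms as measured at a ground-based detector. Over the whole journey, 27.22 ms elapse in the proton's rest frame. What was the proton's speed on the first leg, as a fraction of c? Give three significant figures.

β = 0.964

Leg 1: speed unknown; τ_1 = 38.98/γ_1.
Leg 2: γ = 1/√(1 − 0.9859²) = 1/√0.02800 = 5.976; τ_2 = 44.25/5.976 = 7.405 ms.
Leg 3: β = 0.9711; γ = 1/√(1 − 0.9711²) = 1/√0.05696 = 4.190; τ_3 = 39.60/4.190 = 9.451 ms.
Total proper time: τ_1 + 7.405 + 9.451 = 27.22, so τ_1 = 27.22 − 16.86 = 10.36 ms.
γ_1 = 38.98/10.36 = 3.761; β = √(1 − 1/γ²) = √0.9293.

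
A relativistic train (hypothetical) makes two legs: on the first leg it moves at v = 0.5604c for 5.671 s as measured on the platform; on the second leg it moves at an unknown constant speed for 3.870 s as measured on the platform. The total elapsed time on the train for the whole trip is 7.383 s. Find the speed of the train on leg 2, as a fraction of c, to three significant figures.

β = 0.720

Leg 1: γ = 1/√(1 − 0.5604²) = 1/√0.6860 = 1.207; τ_1 = 5.671/1.207 = 4.697 s.
Leg 2: speed unknown; τ_2 = 3.870/γ_2.
Total proper time: 4.697 + τ_2 = 7.383, so τ_2 = 7.383 − 4.697 = 2.686 s.
γ_2 = 3.870/2.686 = 1.441; β = √(1 − 1/γ²) = √0.5182.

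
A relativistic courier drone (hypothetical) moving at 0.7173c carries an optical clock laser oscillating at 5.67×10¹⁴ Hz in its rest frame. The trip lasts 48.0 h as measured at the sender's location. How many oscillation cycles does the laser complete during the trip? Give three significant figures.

N = 6.83×10¹⁹

γ = 1/√(1 − 0.7173²) = 1/√0.4855 = 1.435
The oscillator's own cycle count is N = f × τ where τ is the proper time aboard the drone. τ = Δt/γ = 48.0/1.435 = 33.44 h = 1.204×10⁵ s.
N = 5.67×10¹⁴ × 1.204×10⁵ = 6.827×10¹⁹.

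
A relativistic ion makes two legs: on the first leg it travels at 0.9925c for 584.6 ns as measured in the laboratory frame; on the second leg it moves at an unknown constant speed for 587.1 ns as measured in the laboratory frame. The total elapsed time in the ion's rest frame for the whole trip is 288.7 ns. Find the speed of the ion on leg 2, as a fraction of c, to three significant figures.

β = 0.929

Leg 1: γ = 1/√(1 − 0.9925²) = 1/√0.01494 = 8.180; τ_1 = 584.6/8.180 = 71.46 ns.
Leg 2: speed unknown; τ_2 = 587.1/γ_2.
Total proper time: 71.46 + τ_2 = 288.7, so τ_2 = 288.7 − 71.46 = 217.2 ns.
γ_2 = 587.1/217.2 = 2.703; β = √(1 − 1/γ²) = √0.8631.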